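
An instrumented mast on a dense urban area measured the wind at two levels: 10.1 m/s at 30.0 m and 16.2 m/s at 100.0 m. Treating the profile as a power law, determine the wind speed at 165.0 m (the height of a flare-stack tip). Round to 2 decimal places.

First find α: α = ln(V₂/V₁)/ln(z₂/z₁) = ln(16.2/10.1)/ln(100.0/30.0) = 0.47248/1.20397 = 0.3924
Extrapolate from 100.0 m to 165.0 m: V₃ = 16.2 × (165.0/100.0)^0.3924 = 16.2 × 1.2172 = 19.7180 m/s

19.72 m/s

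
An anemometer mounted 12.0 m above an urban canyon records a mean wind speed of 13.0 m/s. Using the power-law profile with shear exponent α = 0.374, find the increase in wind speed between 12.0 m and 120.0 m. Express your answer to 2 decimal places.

17.76 m/s

Power law: V₂ = V₁ · (z₂/z₁)^α = 13.0 × (10.0000)^0.374 = 30.7570 m/s
ΔV = 30.7570 − 13.0 = 17.7570 m/s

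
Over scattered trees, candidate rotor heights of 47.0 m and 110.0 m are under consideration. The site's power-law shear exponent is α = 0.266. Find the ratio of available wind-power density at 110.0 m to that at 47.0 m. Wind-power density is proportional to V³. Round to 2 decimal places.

Speed ratio: V_B/V_A = (z_B/z_A)^α = (110.0/47.0)^0.266 = (2.3404)^0.266 = 1.25381
Power-density ratio: P_B/P_A = (V_B/V_A)³ = (1.25381)³ = 1.97105

1.97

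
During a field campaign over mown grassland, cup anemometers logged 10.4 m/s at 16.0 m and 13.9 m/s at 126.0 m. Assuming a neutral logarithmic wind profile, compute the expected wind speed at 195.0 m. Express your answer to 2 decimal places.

Log law: V ∝ ln(z/z₀). From the pair, with r = V₁/V₂ = 0.74820,
ln z₀ = (ln z₁ − r·ln z₂)/(1 − r) = (2.7726 − 0.74820×4.8363)/0.25180 = -3.3595 → z₀ = 0.03475 m
V₃ = V₁ · ln(z₃/z₀)/ln(z₁/z₀) = 10.4 × 8.6325/6.1321 = 14.6407 m/s

14.64 m/s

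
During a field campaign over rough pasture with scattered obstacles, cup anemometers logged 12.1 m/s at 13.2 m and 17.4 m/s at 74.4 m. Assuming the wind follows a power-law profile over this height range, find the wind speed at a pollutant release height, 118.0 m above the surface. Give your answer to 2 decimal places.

First find α: α = ln(V₂/V₁)/ln(z₂/z₁) = ln(17.4/12.1)/ln(74.4/13.2) = 0.36326/1.72924 = 0.2101
Extrapolate from 74.4 m to 118.0 m: V₃ = 17.4 × (118.0/74.4)^0.2101 = 17.4 × 1.1017 = 19.1703 m/s

19.17 m/s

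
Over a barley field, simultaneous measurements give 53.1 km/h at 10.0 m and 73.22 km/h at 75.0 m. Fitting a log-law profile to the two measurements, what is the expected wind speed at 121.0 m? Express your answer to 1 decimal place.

Log law: V ∝ ln(z/z₀). From the pair, with r = V₁/V₂ = 0.72521,
ln z₀ = (ln z₁ − r·ln z₂)/(1 − r) = (2.3026 − 0.72521×4.3175)/0.27479 = -3.0151 → z₀ = 0.04904 m
V₃ = V₁ · ln(z₃/z₀)/ln(z₁/z₀) = 53.1 × 7.8109/5.3177 = 77.9961 km/h

78.0 km/h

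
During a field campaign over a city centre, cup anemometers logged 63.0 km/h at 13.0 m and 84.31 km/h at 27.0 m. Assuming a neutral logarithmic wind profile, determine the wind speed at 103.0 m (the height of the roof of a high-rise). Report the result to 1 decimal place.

123.3 km/h

Log law: V ∝ ln(z/z₀). From the pair, with r = V₁/V₂ = 0.74724,
ln z₀ = (ln z₁ − r·ln z₂)/(1 − r) = (2.5649 − 0.74724×3.2958)/0.25276 = 0.4042 → z₀ = 1.498 m
V₃ = V₁ · ln(z₃/z₀)/ln(z₁/z₀) = 63.0 × 4.2305/2.1608 = 123.3472 km/h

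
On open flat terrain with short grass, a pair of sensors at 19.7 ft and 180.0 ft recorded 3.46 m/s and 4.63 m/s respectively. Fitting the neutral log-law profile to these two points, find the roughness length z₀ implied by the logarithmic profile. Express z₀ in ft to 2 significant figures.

Log law: V(z) ∝ ln(z/z₀). With r = V₁/V₂ = 3.46/4.63 = 0.74730,
r · ln(z₂/z₀) = ln(z₁/z₀) ⇒ ln z₀ = (ln z₁ − r·ln z₂)/(1 − r)
ln z₀ = (2.98062 − 0.74730×5.19296) / 0.25270 = -3.5619
z₀ = exp(-3.5619) = 0.02839 ft

z₀ ≈ 0.028 ft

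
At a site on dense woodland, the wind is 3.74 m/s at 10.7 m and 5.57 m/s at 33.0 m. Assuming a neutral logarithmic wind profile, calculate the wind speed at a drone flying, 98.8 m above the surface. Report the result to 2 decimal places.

Log law: V ∝ ln(z/z₀). From the pair, with r = V₁/V₂ = 0.67145,
ln z₀ = (ln z₁ − r·ln z₂)/(1 − r) = (2.3702 − 0.67145×3.4965)/0.32855 = 0.0685 → z₀ = 1.071 m
V₃ = V₁ · ln(z₃/z₀)/ln(z₁/z₀) = 3.74 × 4.5246/2.3018 = 7.3518 m/s

7.35 m/s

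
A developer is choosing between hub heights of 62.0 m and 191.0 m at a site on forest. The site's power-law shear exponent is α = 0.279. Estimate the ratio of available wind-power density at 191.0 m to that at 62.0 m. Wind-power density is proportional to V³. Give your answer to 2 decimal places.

2.56

Speed ratio: V_B/V_A = (z_B/z_A)^α = (191.0/62.0)^0.279 = (3.0806)^0.279 = 1.36877
Power-density ratio: P_B/P_A = (V_B/V_A)³ = (1.36877)³ = 2.56444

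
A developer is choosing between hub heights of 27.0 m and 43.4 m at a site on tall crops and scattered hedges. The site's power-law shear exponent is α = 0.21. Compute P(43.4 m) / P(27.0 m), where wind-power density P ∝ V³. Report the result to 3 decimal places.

Speed ratio: V_B/V_A = (z_B/z_A)^α = (43.4/27.0)^0.21 = (1.6074)^0.21 = 1.10481
Power-density ratio: P_B/P_A = (V_B/V_A)³ = (1.10481)³ = 1.34853

1.349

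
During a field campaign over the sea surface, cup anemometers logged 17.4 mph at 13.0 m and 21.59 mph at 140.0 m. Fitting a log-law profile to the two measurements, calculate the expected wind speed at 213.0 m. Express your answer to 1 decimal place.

Log law: V ∝ ln(z/z₀). From the pair, with r = V₁/V₂ = 0.80593,
ln z₀ = (ln z₁ − r·ln z₂)/(1 − r) = (2.5649 − 0.80593×4.9416)/0.19407 = -7.3049 → z₀ = 0.0006723 m
V₃ = V₁ · ln(z₃/z₀)/ln(z₁/z₀) = 17.4 × 12.6661/9.8698 = 22.3298 mph

22.3 mph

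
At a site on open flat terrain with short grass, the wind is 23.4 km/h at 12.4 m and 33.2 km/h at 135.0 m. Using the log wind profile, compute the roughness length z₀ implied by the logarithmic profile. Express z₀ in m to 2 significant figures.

z₀ ≈ 0.041 m

Log law: V(z) ∝ ln(z/z₀). With r = V₁/V₂ = 23.4/33.2 = 0.70482,
r · ln(z₂/z₀) = ln(z₁/z₀) ⇒ ln z₀ = (ln z₁ − r·ln z₂)/(1 − r)
ln z₀ = (2.51770 − 0.70482×4.90527) / 0.29518 = -3.1833
z₀ = exp(-3.1833) = 0.04145 m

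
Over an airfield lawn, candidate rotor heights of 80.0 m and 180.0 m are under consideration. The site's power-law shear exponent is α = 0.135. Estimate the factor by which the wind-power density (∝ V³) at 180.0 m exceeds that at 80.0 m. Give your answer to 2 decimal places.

Speed ratio: V_B/V_A = (z_B/z_A)^α = (180.0/80.0)^0.135 = (2.2500)^0.135 = 1.11569
Power-density ratio: P_B/P_A = (V_B/V_A)³ = (1.11569)³ = 1.38878

1.39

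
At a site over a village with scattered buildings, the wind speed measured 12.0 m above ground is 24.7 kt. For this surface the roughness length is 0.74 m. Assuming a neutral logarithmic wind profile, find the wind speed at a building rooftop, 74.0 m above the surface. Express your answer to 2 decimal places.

Log law: V(z) ∝ ln(z/z₀), so V₂/V₁ = ln(z₂/z₀) / ln(z₁/z₀).
ln(74.0/0.74) = 4.6052, ln(12.0/0.74) = 2.7860
V₂ = 24.7 × 4.6052/2.7860 = 24.7 × 1.6530 = 40.8281 kt

40.83 kt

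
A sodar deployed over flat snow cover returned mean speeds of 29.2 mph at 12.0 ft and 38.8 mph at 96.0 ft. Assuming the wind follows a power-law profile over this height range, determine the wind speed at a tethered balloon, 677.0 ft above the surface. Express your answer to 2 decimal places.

50.67 mph

First find α: α = ln(V₂/V₁)/ln(z₂/z₁) = ln(38.8/29.2)/ln(96.0/12.0) = 0.28425/2.07944 = 0.1367
Extrapolate from 96.0 ft to 677.0 ft: V₃ = 38.8 × (677.0/96.0)^0.1367 = 38.8 × 1.3061 = 50.6750 mph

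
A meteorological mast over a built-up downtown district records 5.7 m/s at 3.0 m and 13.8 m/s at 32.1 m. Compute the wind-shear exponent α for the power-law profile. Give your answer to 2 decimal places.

Power law: V₂/V₁ = (z₂/z₁)^α ⇒ α = ln(V₂/V₁) / ln(z₂/z₁)
α = ln(13.8/5.7) / ln(32.1/3.0) = ln(2.4211) / ln(10.7000)
  = 0.88420 / 2.37024 = 0.37304

α ≈ 0.37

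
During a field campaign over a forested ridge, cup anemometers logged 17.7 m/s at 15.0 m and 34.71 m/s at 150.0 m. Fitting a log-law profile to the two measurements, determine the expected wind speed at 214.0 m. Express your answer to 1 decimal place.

Log law: V ∝ ln(z/z₀). From the pair, with r = V₁/V₂ = 0.50994,
ln z₀ = (ln z₁ − r·ln z₂)/(1 − r) = (2.7081 − 0.50994×5.0106)/0.49006 = 0.3121 → z₀ = 1.366 m
V₃ = V₁ · ln(z₃/z₀)/ln(z₁/z₀) = 17.7 × 5.0539/2.3960 = 37.3350 m/s

37.3 m/s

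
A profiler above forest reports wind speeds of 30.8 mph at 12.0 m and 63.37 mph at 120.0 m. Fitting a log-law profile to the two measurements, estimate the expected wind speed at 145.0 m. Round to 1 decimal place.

66.0 mph

Log law: V ∝ ln(z/z₀). From the pair, with r = V₁/V₂ = 0.48603,
ln z₀ = (ln z₁ − r·ln z₂)/(1 − r) = (2.4849 − 0.48603×4.7875)/0.51397 = 0.3075 → z₀ = 1.360 m
V₃ = V₁ · ln(z₃/z₀)/ln(z₁/z₀) = 30.8 × 4.6693/2.1775 = 66.0468 mph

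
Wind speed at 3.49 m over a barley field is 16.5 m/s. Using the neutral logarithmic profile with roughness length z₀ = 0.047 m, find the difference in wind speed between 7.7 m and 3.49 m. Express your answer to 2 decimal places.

Log law: V₂ = V₁ · ln(z₂/z₀)/ln(z₁/z₀) = 16.5 × 5.0988/4.3075 = 19.5312 m/s
ΔV = 19.5312 − 16.5 = 3.0312 m/s

3.03 m/s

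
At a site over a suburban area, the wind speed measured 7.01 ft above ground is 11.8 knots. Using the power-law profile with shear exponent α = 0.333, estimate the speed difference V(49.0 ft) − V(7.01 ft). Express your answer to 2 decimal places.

Power law: V₂ = V₁ · (z₂/z₁)^α = 11.8 × (6.9900)^0.333 = 22.5472 knots
ΔV = 22.5472 − 11.8 = 10.7472 knots

10.75 knots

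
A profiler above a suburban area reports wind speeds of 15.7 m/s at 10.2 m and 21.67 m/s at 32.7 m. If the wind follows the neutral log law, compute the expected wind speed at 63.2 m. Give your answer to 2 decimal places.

25.05 m/s

Log law: V ∝ ln(z/z₀). From the pair, with r = V₁/V₂ = 0.72450,
ln z₀ = (ln z₁ − r·ln z₂)/(1 − r) = (2.3224 − 0.72450×3.4874)/0.27550 = -0.7413 → z₀ = 0.4765 m
V₃ = V₁ · ln(z₃/z₀)/ln(z₁/z₀) = 15.7 × 4.8876/3.0637 = 25.0467 m/s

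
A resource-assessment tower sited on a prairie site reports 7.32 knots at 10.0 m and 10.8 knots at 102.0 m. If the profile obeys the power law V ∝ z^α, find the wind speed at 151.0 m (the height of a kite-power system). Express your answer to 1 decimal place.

First find α: α = ln(V₂/V₁)/ln(z₂/z₁) = ln(10.8/7.32)/ln(102.0/10.0) = 0.38894/2.32239 = 0.1675
Extrapolate from 102.0 m to 151.0 m: V₃ = 10.8 × (151.0/102.0)^0.1675 = 10.8 × 1.0679 = 11.5334 knots

11.5 knots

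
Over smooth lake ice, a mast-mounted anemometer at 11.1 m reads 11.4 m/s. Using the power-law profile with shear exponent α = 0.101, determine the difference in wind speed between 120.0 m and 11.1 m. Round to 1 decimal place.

3.1 m/s

Power law: V₂ = V₁ · (z₂/z₁)^α = 11.4 × (10.8108)^0.101 = 14.4985 m/s
ΔV = 14.4985 − 11.4 = 3.0985 m/s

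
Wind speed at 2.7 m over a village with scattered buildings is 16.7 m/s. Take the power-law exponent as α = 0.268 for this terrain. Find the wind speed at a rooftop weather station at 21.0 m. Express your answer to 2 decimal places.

28.94 m/s

Power-law profile: V₂ = V₁ · (z₂/z₁)^α
V₂ = 16.7 × (21.0/2.7)^0.268 = 16.7 × (7.7778)^0.268
    = 16.7 × 1.7328 = 28.9378 m/s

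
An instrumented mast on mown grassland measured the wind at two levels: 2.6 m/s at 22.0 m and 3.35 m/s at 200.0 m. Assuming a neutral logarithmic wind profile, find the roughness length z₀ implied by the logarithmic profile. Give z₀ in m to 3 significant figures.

z₀ ≈ 0.0105 m

Log law: V(z) ∝ ln(z/z₀). With r = V₁/V₂ = 2.6/3.35 = 0.77612,
r · ln(z₂/z₀) = ln(z₁/z₀) ⇒ ln z₀ = (ln z₁ − r·ln z₂)/(1 − r)
ln z₀ = (3.09104 − 0.77612×5.29832) / 0.22388 = -4.5608
z₀ = exp(-4.5608) = 0.01045 m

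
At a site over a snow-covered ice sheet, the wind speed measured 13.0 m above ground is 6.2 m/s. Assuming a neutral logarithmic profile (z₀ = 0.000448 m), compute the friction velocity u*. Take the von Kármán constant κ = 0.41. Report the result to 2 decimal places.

u* ≈ 0.25 m/s

Log law: V(z) = (u*/κ) · ln(z/z₀) ⇒ u* = κ · V / ln(z/z₀)
u* = 0.41 × 6.2 / ln(13.0/0.000448) = 0.41 × 6.2 / 10.2757
   = 2.5420 / 10.2757 = 0.2474 m/s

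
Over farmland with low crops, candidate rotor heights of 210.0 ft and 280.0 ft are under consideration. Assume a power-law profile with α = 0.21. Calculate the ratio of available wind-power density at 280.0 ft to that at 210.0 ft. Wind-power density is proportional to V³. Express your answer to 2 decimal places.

1.20

Speed ratio: V_B/V_A = (z_B/z_A)^α = (280.0/210.0)^0.21 = (1.3333)^0.21 = 1.06228
Power-density ratio: P_B/P_A = (V_B/V_A)³ = (1.06228)³ = 1.19870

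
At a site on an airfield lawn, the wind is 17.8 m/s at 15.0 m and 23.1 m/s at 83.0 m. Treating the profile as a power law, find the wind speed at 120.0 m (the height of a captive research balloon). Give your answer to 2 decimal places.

24.43 m/s

First find α: α = ln(V₂/V₁)/ln(z₂/z₁) = ln(23.1/17.8)/ln(83.0/15.0) = 0.26063/1.71079 = 0.1523
Extrapolate from 83.0 m to 120.0 m: V₃ = 23.1 × (120.0/83.0)^0.1523 = 23.1 × 1.0578 = 24.4345 m/s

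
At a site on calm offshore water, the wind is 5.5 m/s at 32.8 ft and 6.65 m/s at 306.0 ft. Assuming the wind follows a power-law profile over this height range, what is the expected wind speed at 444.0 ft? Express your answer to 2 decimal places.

6.86 m/s

First find α: α = ln(V₂/V₁)/ln(z₂/z₁) = ln(6.65/5.5)/ln(306.0/32.8) = 0.18987/2.23316 = 0.0850
Extrapolate from 306.0 ft to 444.0 ft: V₃ = 6.65 × (444.0/306.0)^0.0850 = 6.65 × 1.0322 = 6.8638 m/s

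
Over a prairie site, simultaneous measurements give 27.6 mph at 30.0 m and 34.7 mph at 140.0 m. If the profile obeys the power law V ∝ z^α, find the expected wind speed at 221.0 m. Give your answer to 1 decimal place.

First find α: α = ln(V₂/V₁)/ln(z₂/z₁) = ln(34.7/27.6)/ln(140.0/30.0) = 0.22892/1.54045 = 0.1486
Extrapolate from 140.0 m to 221.0 m: V₃ = 34.7 × (221.0/140.0)^0.1486 = 34.7 × 1.0702 = 37.1358 mph

37.1 mph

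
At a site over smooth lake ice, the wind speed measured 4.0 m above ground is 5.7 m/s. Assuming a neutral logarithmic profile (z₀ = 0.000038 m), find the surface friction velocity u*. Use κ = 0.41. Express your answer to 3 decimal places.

Log law: V(z) = (u*/κ) · ln(z/z₀) ⇒ u* = κ · V / ln(z/z₀)
u* = 0.41 × 5.7 / ln(4.0/0.000038) = 0.41 × 5.7 / 11.5642
   = 2.3370 / 11.5642 = 0.2021 m/s

u* ≈ 0.202 m/s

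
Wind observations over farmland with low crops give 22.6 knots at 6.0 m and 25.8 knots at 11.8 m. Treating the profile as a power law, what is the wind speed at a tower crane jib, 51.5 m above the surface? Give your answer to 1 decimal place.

First find α: α = ln(V₂/V₁)/ln(z₂/z₁) = ln(25.8/22.6)/ln(11.8/6.0) = 0.13242/0.67634 = 0.1958
Extrapolate from 11.8 m to 51.5 m: V₃ = 25.8 × (51.5/11.8)^0.1958 = 25.8 × 1.3344 = 34.4282 knots

34.4 knots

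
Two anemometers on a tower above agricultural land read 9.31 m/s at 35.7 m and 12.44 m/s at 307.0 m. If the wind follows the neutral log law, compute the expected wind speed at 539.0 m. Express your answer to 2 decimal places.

13.26 m/s

Log law: V ∝ ln(z/z₀). From the pair, with r = V₁/V₂ = 0.74839,
ln z₀ = (ln z₁ − r·ln z₂)/(1 − r) = (3.5752 − 0.74839×5.7268)/0.25161 = -2.8249 → z₀ = 0.05931 m
V₃ = V₁ · ln(z₃/z₀)/ln(z₁/z₀) = 9.31 × 9.1147/6.4001 = 13.2588 m/s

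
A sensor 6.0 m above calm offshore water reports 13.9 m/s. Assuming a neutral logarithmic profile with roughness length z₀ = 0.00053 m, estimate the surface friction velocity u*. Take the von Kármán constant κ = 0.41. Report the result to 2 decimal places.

u* ≈ 0.61 m/s

Log law: V(z) = (u*/κ) · ln(z/z₀) ⇒ u* = κ · V / ln(z/z₀)
u* = 0.41 × 13.9 / ln(6.0/0.00053) = 0.41 × 13.9 / 9.3344
   = 5.6990 / 9.3344 = 0.6105 m/s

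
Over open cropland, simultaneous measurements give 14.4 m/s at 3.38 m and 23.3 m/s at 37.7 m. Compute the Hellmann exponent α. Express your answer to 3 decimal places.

α ≈ 0.200

Power law: V₂/V₁ = (z₂/z₁)^α ⇒ α = ln(V₂/V₁) / ln(z₂/z₁)
α = ln(23.3/14.4) / ln(37.7/3.38) = ln(1.6181) / ln(11.1538)
  = 0.48123 / 2.41178 = 0.19953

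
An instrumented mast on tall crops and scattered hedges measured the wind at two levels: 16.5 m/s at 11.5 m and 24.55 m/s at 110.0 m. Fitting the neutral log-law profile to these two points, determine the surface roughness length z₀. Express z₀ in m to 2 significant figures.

z₀ ≈ 0.11 m

Log law: V(z) ∝ ln(z/z₀). With r = V₁/V₂ = 16.5/24.55 = 0.67210,
r · ln(z₂/z₀) = ln(z₁/z₀) ⇒ ln z₀ = (ln z₁ − r·ln z₂)/(1 − r)
ln z₀ = (2.44235 − 0.67210×4.70048) / 0.32790 = -2.1861
z₀ = exp(-2.1861) = 0.1124 m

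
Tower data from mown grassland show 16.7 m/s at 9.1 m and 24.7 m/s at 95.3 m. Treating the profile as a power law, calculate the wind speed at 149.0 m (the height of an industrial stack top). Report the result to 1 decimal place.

First find α: α = ln(V₂/V₁)/ln(z₂/z₁) = ln(24.7/16.7)/ln(95.3/9.1) = 0.39139/2.34876 = 0.1666
Extrapolate from 95.3 m to 149.0 m: V₃ = 24.7 × (149.0/95.3)^0.1666 = 24.7 × 1.0773 = 26.6097 m/s

26.6 m/s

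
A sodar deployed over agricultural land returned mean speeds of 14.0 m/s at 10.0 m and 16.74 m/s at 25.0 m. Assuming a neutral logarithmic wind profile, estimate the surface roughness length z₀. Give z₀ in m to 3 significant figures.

z₀ ≈ 0.0926 m

Log law: V(z) ∝ ln(z/z₀). With r = V₁/V₂ = 14.0/16.74 = 0.83632,
r · ln(z₂/z₀) = ln(z₁/z₀) ⇒ ln z₀ = (ln z₁ − r·ln z₂)/(1 − r)
ln z₀ = (2.30259 − 0.83632×3.21888) / 0.16368 = -2.3792
z₀ = exp(-2.3792) = 0.09263 m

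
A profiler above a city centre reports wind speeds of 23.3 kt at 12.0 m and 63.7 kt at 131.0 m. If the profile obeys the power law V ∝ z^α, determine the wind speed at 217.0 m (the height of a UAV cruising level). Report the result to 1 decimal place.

78.8 kt

First find α: α = ln(V₂/V₁)/ln(z₂/z₁) = ln(63.7/23.3)/ln(131.0/12.0) = 1.00573/2.39029 = 0.4208
Extrapolate from 131.0 m to 217.0 m: V₃ = 63.7 × (217.0/131.0)^0.4208 = 63.7 × 1.2366 = 78.7707 kt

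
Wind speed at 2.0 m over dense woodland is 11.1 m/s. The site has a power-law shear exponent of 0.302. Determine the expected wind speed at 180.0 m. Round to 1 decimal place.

Power-law profile: V₂ = V₁ · (z₂/z₁)^α
V₂ = 11.1 × (180.0/2.0)^0.302 = 11.1 × (90.0000)^0.302
    = 11.1 × 3.8921 = 43.2020 m/s

43.2 m/s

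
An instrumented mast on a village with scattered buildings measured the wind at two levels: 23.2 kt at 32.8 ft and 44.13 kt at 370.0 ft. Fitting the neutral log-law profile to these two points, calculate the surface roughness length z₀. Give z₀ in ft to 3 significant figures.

Log law: V(z) ∝ ln(z/z₀). With r = V₁/V₂ = 23.2/44.13 = 0.52572,
r · ln(z₂/z₀) = ln(z₁/z₀) ⇒ ln z₀ = (ln z₁ − r·ln z₂)/(1 − r)
ln z₀ = (3.49043 − 0.52572×5.91350) / 0.47428 = 0.8046
z₀ = exp(0.8046) = 2.236 ft

z₀ ≈ 2.24 ft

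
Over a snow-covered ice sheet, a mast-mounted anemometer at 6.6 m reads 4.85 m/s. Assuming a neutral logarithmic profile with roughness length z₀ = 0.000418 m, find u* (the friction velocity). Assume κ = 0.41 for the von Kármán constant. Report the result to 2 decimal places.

Log law: V(z) = (u*/κ) · ln(z/z₀) ⇒ u* = κ · V / ln(z/z₀)
u* = 0.41 × 4.85 / ln(6.6/0.000418) = 0.41 × 4.85 / 9.6671
   = 1.9885 / 9.6671 = 0.2057 m/s

u* ≈ 0.21 m/s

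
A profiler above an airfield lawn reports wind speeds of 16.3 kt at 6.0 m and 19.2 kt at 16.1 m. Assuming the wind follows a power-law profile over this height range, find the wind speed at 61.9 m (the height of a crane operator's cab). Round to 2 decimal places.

First find α: α = ln(V₂/V₁)/ln(z₂/z₁) = ln(19.2/16.3)/ln(16.1/6.0) = 0.16375/0.98706 = 0.1659
Extrapolate from 16.1 m to 61.9 m: V₃ = 19.2 × (61.9/16.1)^0.1659 = 19.2 × 1.2503 = 24.0063 kt

24.01 kt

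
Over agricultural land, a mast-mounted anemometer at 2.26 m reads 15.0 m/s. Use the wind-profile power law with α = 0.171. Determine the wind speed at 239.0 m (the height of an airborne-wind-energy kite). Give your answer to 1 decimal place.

33.3 m/s

Power-law profile: V₂ = V₁ · (z₂/z₁)^α
V₂ = 15.0 × (239.0/2.26)^0.171 = 15.0 × (105.7522)^0.171
    = 15.0 × 2.2190 = 33.2847 m/s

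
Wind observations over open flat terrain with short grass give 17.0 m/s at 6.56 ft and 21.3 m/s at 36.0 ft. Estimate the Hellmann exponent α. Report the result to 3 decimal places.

α ≈ 0.132

Power law: V₂/V₁ = (z₂/z₁)^α ⇒ α = ln(V₂/V₁) / ln(z₂/z₁)
α = ln(21.3/17.0) / ln(36.0/6.56) = ln(1.2529) / ln(5.4878)
  = 0.22549 / 1.70253 = 0.13245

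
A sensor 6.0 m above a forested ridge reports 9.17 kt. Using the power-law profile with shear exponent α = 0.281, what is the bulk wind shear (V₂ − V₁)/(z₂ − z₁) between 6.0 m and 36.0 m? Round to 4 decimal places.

0.2001 kt/m

Power law: V₂ = V₁ · (z₂/z₁)^α = 9.17 × (6.0000)^0.281 = 15.1715 kt
ΔV/Δz = (15.1715 − 9.17)/(36.0 − 6.0) = 6.0015/30.0000 = 0.20005 kt/m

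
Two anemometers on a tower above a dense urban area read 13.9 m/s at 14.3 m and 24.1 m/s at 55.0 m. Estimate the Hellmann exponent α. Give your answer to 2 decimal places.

α ≈ 0.41

Power law: V₂/V₁ = (z₂/z₁)^α ⇒ α = ln(V₂/V₁) / ln(z₂/z₁)
α = ln(24.1/13.9) / ln(55.0/14.3) = ln(1.7338) / ln(3.8462)
  = 0.55032 / 1.34707 = 0.40853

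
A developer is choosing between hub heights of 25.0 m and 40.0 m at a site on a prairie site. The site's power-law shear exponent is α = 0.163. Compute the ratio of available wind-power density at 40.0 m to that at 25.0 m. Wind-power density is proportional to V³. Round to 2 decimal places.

Speed ratio: V_B/V_A = (z_B/z_A)^α = (40.0/25.0)^0.163 = (1.6000)^0.163 = 1.07962
Power-density ratio: P_B/P_A = (V_B/V_A)³ = (1.07962)³ = 1.25839

1.26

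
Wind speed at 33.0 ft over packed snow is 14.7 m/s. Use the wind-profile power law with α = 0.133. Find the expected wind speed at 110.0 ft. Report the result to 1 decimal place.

17.3 m/s

Power-law profile: V₂ = V₁ · (z₂/z₁)^α
V₂ = 14.7 × (110.0/33.0)^0.133 = 14.7 × (3.3333)^0.133
    = 14.7 × 1.1737 = 17.2528 m/s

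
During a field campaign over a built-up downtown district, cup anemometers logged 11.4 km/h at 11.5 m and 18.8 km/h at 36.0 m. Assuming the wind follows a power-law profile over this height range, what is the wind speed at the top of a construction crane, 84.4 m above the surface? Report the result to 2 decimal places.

First find α: α = ln(V₂/V₁)/ln(z₂/z₁) = ln(18.8/11.4)/ln(36.0/11.5) = 0.50024/1.14117 = 0.4384
Extrapolate from 36.0 m to 84.4 m: V₃ = 18.8 × (84.4/36.0)^0.4384 = 18.8 × 1.4528 = 27.3129 km/h

27.31 km/h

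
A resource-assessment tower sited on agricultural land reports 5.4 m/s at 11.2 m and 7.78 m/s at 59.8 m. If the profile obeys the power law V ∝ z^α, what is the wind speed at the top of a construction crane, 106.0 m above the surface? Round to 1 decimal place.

First find α: α = ln(V₂/V₁)/ln(z₂/z₁) = ln(7.78/5.4)/ln(59.8/11.2) = 0.36516/1.67509 = 0.2180
Extrapolate from 59.8 m to 106.0 m: V₃ = 7.78 × (106.0/59.8)^0.2180 = 7.78 × 1.1329 = 8.8140 m/s

8.8 m/s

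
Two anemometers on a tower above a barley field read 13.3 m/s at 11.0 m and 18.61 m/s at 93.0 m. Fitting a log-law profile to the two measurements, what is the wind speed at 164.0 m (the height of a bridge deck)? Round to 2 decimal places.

20.02 m/s

Log law: V ∝ ln(z/z₀). From the pair, with r = V₁/V₂ = 0.71467,
ln z₀ = (ln z₁ − r·ln z₂)/(1 − r) = (2.3979 − 0.71467×4.5326)/0.28533 = -2.9489 → z₀ = 0.05240 m
V₃ = V₁ · ln(z₃/z₀)/ln(z₁/z₀) = 13.3 × 8.0488/5.3468 = 20.0211 m/s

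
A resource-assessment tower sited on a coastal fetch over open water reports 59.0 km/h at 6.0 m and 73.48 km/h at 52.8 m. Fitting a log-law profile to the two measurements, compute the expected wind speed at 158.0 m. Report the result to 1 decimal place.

Log law: V ∝ ln(z/z₀). From the pair, with r = V₁/V₂ = 0.80294,
ln z₀ = (ln z₁ − r·ln z₂)/(1 − r) = (1.7918 − 0.80294×3.9665)/0.19706 = -7.0695 → z₀ = 0.0008507 m
V₃ = V₁ · ln(z₃/z₀)/ln(z₁/z₀) = 59.0 × 12.1320/8.8612 = 80.7780 km/h

80.8 km/h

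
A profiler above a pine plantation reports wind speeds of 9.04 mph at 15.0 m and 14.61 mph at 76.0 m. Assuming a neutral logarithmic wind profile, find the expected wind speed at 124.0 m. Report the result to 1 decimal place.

Log law: V ∝ ln(z/z₀). From the pair, with r = V₁/V₂ = 0.61875,
ln z₀ = (ln z₁ − r·ln z₂)/(1 − r) = (2.7081 − 0.61875×4.3307)/0.38125 = 0.0745 → z₀ = 1.077 m
V₃ = V₁ · ln(z₃/z₀)/ln(z₁/z₀) = 9.04 × 4.7458/2.6336 = 16.2904 mph

16.3 mph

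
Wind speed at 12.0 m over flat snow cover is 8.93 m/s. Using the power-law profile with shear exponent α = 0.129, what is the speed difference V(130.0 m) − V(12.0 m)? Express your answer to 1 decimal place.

3.2 m/s

Power law: V₂ = V₁ · (z₂/z₁)^α = 8.93 × (10.8333)^0.129 = 12.1433 m/s
ΔV = 12.1433 − 8.93 = 3.2133 m/s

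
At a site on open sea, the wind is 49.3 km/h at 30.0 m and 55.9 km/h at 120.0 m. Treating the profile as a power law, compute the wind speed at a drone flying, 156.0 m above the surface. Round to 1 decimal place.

First find α: α = ln(V₂/V₁)/ln(z₂/z₁) = ln(55.9/49.3)/ln(120.0/30.0) = 0.12564/1.38629 = 0.0906
Extrapolate from 120.0 m to 156.0 m: V₃ = 55.9 × (156.0/120.0)^0.0906 = 55.9 × 1.0241 = 57.2451 km/h

57.2 km/h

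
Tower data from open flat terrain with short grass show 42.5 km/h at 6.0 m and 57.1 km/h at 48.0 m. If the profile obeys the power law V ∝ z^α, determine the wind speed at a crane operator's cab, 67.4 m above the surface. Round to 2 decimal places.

First find α: α = ln(V₂/V₁)/ln(z₂/z₁) = ln(57.1/42.5)/ln(48.0/6.0) = 0.29530/2.07944 = 0.1420
Extrapolate from 48.0 m to 67.4 m: V₃ = 57.1 × (67.4/48.0)^0.1420 = 57.1 × 1.0494 = 59.9199 km/h

59.92 km/h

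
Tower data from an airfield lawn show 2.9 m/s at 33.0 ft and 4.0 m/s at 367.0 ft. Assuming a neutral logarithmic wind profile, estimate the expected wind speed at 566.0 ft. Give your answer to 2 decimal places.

Log law: V ∝ ln(z/z₀). From the pair, with r = V₁/V₂ = 0.72500,
ln z₀ = (ln z₁ − r·ln z₂)/(1 − r) = (3.4965 − 0.72500×5.9054)/0.27500 = -2.8541 → z₀ = 0.05761 ft
V₃ = V₁ · ln(z₃/z₀)/ln(z₁/z₀) = 2.9 × 9.1927/6.3506 = 4.1978 m/s

4.20 m/s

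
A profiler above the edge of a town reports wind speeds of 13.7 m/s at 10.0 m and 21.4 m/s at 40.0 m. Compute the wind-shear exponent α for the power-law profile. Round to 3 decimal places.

Power law: V₂/V₁ = (z₂/z₁)^α ⇒ α = ln(V₂/V₁) / ln(z₂/z₁)
α = ln(21.4/13.7) / ln(40.0/10.0) = ln(1.5620) / ln(4.0000)
  = 0.44600 / 1.38629 = 0.32172

α ≈ 0.322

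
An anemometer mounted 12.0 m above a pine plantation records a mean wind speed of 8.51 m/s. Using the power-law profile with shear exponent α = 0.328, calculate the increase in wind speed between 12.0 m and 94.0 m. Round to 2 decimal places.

Power law: V₂ = V₁ · (z₂/z₁)^α = 8.51 × (7.8333)^0.328 = 16.7164 m/s
ΔV = 16.7164 − 8.51 = 8.2064 m/s

8.21 m/s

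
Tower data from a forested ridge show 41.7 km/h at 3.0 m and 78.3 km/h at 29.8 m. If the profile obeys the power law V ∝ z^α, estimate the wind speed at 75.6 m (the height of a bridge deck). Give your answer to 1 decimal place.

101.1 km/h

First find α: α = ln(V₂/V₁)/ln(z₂/z₁) = ln(78.3/41.7)/ln(29.8/3.0) = 0.63005/2.29590 = 0.2744
Extrapolate from 29.8 m to 75.6 m: V₃ = 78.3 × (75.6/29.8)^0.2744 = 78.3 × 1.2911 = 101.0910 km/h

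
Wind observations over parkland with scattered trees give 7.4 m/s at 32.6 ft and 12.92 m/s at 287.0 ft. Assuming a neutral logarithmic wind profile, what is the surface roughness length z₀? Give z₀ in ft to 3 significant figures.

Log law: V(z) ∝ ln(z/z₀). With r = V₁/V₂ = 7.4/12.92 = 0.57276,
r · ln(z₂/z₀) = ln(z₁/z₀) ⇒ ln z₀ = (ln z₁ − r·ln z₂)/(1 − r)
ln z₀ = (3.48431 − 0.57276×5.65948) / 0.42724 = 0.5683
z₀ = exp(0.5683) = 1.765 ft

z₀ ≈ 1.77 ft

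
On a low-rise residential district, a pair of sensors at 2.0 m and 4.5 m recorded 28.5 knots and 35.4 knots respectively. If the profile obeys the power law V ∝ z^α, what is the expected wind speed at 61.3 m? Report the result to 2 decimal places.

71.16 knots

First find α: α = ln(V₂/V₁)/ln(z₂/z₁) = ln(35.4/28.5)/ln(4.5/2.0) = 0.21681/0.81093 = 0.2674
Extrapolate from 4.5 m to 61.3 m: V₃ = 35.4 × (61.3/4.5)^0.2674 = 35.4 × 2.0102 = 71.1627 knots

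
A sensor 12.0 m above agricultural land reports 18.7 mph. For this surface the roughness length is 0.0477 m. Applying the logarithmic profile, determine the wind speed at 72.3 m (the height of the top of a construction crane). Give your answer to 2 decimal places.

24.78 mph

Log law: V(z) ∝ ln(z/z₀), so V₂/V₁ = ln(z₂/z₀) / ln(z₁/z₀).
ln(72.3/0.0477) = 7.3236, ln(12.0/0.0477) = 5.5277
V₂ = 18.7 × 7.3236/5.5277 = 18.7 × 1.3249 = 24.7755 mph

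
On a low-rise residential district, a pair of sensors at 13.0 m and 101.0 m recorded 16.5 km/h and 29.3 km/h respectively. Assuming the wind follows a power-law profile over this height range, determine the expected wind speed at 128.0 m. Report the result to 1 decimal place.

First find α: α = ln(V₂/V₁)/ln(z₂/z₁) = ln(29.3/16.5)/ln(101.0/13.0) = 0.57423/2.05017 = 0.2801
Extrapolate from 101.0 m to 128.0 m: V₃ = 29.3 × (128.0/101.0)^0.2801 = 29.3 × 1.0686 = 31.3102 km/h

31.3 km/h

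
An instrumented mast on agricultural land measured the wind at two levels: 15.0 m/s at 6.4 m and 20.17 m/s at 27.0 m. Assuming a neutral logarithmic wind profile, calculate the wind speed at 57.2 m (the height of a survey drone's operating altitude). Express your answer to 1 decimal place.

Log law: V ∝ ln(z/z₀). From the pair, with r = V₁/V₂ = 0.74368,
ln z₀ = (ln z₁ − r·ln z₂)/(1 − r) = (1.8563 − 0.74368×3.2958)/0.25632 = -2.3203 → z₀ = 0.09824 m
V₃ = V₁ · ln(z₃/z₀)/ln(z₁/z₀) = 15.0 × 6.3669/4.1766 = 22.8661 m/s

22.9 m/s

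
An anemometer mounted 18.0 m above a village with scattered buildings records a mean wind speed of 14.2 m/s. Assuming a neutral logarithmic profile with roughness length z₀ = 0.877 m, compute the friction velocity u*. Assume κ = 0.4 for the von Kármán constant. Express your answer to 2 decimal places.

u* ≈ 1.88 m/s

Log law: V(z) = (u*/κ) · ln(z/z₀) ⇒ u* = κ · V / ln(z/z₀)
u* = 0.4 × 14.2 / ln(18.0/0.877) = 0.4 × 14.2 / 3.0216
   = 5.6800 / 3.0216 = 1.8798 m/s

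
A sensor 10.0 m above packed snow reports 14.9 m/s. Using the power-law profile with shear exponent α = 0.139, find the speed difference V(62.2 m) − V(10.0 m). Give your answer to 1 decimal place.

4.3 m/s

Power law: V₂ = V₁ · (z₂/z₁)^α = 14.9 × (6.2200)^0.139 = 19.2098 m/s
ΔV = 19.2098 − 14.9 = 4.3098 m/s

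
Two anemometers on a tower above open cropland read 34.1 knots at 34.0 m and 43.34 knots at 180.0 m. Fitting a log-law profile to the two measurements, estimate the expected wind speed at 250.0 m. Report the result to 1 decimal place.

45.2 knots

Log law: V ∝ ln(z/z₀). From the pair, with r = V₁/V₂ = 0.78680,
ln z₀ = (ln z₁ − r·ln z₂)/(1 − r) = (3.5264 − 0.78680×5.1930)/0.21320 = -2.6242 → z₀ = 0.07250 m
V₃ = V₁ · ln(z₃/z₀)/ln(z₁/z₀) = 34.1 × 8.1456/6.1505 = 45.1613 knots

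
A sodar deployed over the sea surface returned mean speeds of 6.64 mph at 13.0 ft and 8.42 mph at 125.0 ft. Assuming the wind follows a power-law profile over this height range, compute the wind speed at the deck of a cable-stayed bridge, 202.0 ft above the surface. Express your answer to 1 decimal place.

8.9 mph

First find α: α = ln(V₂/V₁)/ln(z₂/z₁) = ln(8.42/6.64)/ln(125.0/13.0) = 0.23750/2.26336 = 0.1049
Extrapolate from 125.0 ft to 202.0 ft: V₃ = 8.42 × (202.0/125.0)^0.1049 = 8.42 × 1.0517 = 8.8549 mph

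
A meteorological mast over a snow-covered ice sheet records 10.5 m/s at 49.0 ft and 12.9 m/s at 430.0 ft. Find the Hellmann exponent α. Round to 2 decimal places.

α ≈ 0.09

Power law: V₂/V₁ = (z₂/z₁)^α ⇒ α = ln(V₂/V₁) / ln(z₂/z₁)
α = ln(12.9/10.5) / ln(430.0/49.0) = ln(1.2286) / ln(8.7755)
  = 0.20585 / 2.17196 = 0.09478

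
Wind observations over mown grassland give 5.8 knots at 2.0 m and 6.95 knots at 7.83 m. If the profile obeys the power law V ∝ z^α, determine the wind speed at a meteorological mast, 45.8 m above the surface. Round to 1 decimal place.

8.8 knots

First find α: α = ln(V₂/V₁)/ln(z₂/z₁) = ln(6.95/5.8)/ln(7.83/2.0) = 0.18088/1.36482 = 0.1325
Extrapolate from 7.83 m to 45.8 m: V₃ = 6.95 × (45.8/7.83)^0.1325 = 6.95 × 1.2638 = 8.7832 knots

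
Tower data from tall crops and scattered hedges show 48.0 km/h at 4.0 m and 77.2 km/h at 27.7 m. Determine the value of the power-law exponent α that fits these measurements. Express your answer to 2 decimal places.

Power law: V₂/V₁ = (z₂/z₁)^α ⇒ α = ln(V₂/V₁) / ln(z₂/z₁)
α = ln(77.2/48.0) / ln(27.7/4.0) = ln(1.6083) / ln(6.9250)
  = 0.47520 / 1.93514 = 0.24556

α ≈ 0.25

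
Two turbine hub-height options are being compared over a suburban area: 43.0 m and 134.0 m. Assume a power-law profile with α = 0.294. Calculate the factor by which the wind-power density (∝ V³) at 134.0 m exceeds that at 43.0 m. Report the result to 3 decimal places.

2.725

Speed ratio: V_B/V_A = (z_B/z_A)^α = (134.0/43.0)^0.294 = (3.1163)^0.294 = 1.39678
Power-density ratio: P_B/P_A = (V_B/V_A)³ = (1.39678)³ = 2.72513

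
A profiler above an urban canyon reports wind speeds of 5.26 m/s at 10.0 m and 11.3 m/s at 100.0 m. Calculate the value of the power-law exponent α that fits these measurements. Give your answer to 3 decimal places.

α ≈ 0.332

Power law: V₂/V₁ = (z₂/z₁)^α ⇒ α = ln(V₂/V₁) / ln(z₂/z₁)
α = ln(11.3/5.26) / ln(100.0/10.0) = ln(2.1483) / ln(10.0000)
  = 0.76467 / 2.30259 = 0.33209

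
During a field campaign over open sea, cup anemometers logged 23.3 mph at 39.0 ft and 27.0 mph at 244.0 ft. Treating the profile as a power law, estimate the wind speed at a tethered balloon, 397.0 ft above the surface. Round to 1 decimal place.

28.1 mph

First find α: α = ln(V₂/V₁)/ln(z₂/z₁) = ln(27.0/23.3)/ln(244.0/39.0) = 0.14738/1.83361 = 0.0804
Extrapolate from 244.0 ft to 397.0 ft: V₃ = 27.0 × (397.0/244.0)^0.0804 = 27.0 × 1.0399 = 28.0773 mph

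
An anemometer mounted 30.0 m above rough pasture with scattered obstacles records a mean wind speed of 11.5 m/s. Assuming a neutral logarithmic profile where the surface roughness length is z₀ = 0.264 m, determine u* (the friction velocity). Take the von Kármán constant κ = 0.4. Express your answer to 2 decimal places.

u* ≈ 0.97 m/s

Log law: V(z) = (u*/κ) · ln(z/z₀) ⇒ u* = κ · V / ln(z/z₀)
u* = 0.4 × 11.5 / ln(30.0/0.264) = 0.4 × 11.5 / 4.7330
   = 4.6000 / 4.7330 = 0.9719 m/s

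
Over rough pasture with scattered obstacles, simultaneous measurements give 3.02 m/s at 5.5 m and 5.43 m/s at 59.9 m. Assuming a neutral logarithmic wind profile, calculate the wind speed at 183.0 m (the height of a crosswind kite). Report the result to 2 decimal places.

Log law: V ∝ ln(z/z₀). From the pair, with r = V₁/V₂ = 0.55617,
ln z₀ = (ln z₁ − r·ln z₂)/(1 − r) = (1.7047 − 0.55617×4.0927)/0.44383 = -1.2876 → z₀ = 0.2759 m
V₃ = V₁ · ln(z₃/z₀)/ln(z₁/z₀) = 3.02 × 6.4971/2.9923 = 6.5571 m/s

6.56 m/s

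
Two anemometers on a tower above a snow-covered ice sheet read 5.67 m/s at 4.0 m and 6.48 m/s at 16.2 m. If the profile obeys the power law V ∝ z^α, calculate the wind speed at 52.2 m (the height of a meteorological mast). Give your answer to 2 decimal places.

First find α: α = ln(V₂/V₁)/ln(z₂/z₁) = ln(6.48/5.67)/ln(16.2/4.0) = 0.13353/1.39872 = 0.0955
Extrapolate from 16.2 m to 52.2 m: V₃ = 6.48 × (52.2/16.2)^0.0955 = 6.48 × 1.1182 = 7.2458 m/s

7.25 m/s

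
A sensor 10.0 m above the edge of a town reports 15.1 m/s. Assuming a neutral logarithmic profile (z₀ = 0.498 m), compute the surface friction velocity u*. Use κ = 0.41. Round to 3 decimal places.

Log law: V(z) = (u*/κ) · ln(z/z₀) ⇒ u* = κ · V / ln(z/z₀)
u* = 0.41 × 15.1 / ln(10.0/0.498) = 0.41 × 15.1 / 2.9997
   = 6.1910 / 2.9997 = 2.0638 m/s

u* ≈ 2.064 m/s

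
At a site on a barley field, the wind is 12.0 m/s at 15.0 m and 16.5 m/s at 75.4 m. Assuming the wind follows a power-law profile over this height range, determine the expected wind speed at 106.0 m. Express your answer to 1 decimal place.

17.6 m/s

First find α: α = ln(V₂/V₁)/ln(z₂/z₁) = ln(16.5/12.0)/ln(75.4/15.0) = 0.31845/1.61476 = 0.1972
Extrapolate from 75.4 m to 106.0 m: V₃ = 16.5 × (106.0/75.4)^0.1972 = 16.5 × 1.0695 = 17.6465 m/s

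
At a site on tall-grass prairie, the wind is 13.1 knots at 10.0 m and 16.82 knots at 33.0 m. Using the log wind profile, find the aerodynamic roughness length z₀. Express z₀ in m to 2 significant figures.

z₀ ≈ 0.15 m

Log law: V(z) ∝ ln(z/z₀). With r = V₁/V₂ = 13.1/16.82 = 0.77883,
r · ln(z₂/z₀) = ln(z₁/z₀) ⇒ ln z₀ = (ln z₁ − r·ln z₂)/(1 − r)
ln z₀ = (2.30259 − 0.77883×3.49651) / 0.22117 = -1.9018
z₀ = exp(-1.9018) = 0.1493 m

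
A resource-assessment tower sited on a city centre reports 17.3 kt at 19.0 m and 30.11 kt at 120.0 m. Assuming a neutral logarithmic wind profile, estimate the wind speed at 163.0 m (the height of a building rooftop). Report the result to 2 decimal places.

Log law: V ∝ ln(z/z₀). From the pair, with r = V₁/V₂ = 0.57456,
ln z₀ = (ln z₁ − r·ln z₂)/(1 − r) = (2.9444 − 0.57456×4.7875)/0.42544 = 0.4554 → z₀ = 1.577 m
V₃ = V₁ · ln(z₃/z₀)/ln(z₁/z₀) = 17.3 × 4.6384/2.4891 = 32.2386 kt

32.24 kt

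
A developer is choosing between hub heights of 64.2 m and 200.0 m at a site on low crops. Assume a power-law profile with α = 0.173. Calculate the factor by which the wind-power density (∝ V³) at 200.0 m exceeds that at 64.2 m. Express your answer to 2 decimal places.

Speed ratio: V_B/V_A = (z_B/z_A)^α = (200.0/64.2)^0.173 = (3.1153)^0.173 = 1.21724
Power-density ratio: P_B/P_A = (V_B/V_A)³ = (1.21724)³ = 1.80353

1.80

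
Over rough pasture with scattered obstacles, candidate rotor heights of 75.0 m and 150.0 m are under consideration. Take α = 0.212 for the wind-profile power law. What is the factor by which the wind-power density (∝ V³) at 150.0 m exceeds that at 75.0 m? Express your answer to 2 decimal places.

1.55

Speed ratio: V_B/V_A = (z_B/z_A)^α = (150.0/75.0)^0.212 = (2.0000)^0.212 = 1.15829
Power-density ratio: P_B/P_A = (V_B/V_A)³ = (1.15829)³ = 1.55401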